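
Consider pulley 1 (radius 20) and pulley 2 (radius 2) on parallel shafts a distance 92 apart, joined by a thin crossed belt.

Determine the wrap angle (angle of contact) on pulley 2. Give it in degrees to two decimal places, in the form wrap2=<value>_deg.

crossed belt: β = asin((r1+r2)/C) = asin(22/92) = 13.8352°
wrap1 = wrap2 = π + 2β = 207.6704°

wrap2=207.67_deg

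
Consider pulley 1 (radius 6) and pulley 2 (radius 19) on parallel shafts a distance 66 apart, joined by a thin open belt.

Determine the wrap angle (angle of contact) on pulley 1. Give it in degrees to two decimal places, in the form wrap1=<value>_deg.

open belt: β = asin((r2−r1)/C) = asin(13/66) = 11.3598°
wrap1 = π − 2β = 157.2804°
wrap2 = π + 2β = 202.7196°

wrap1=157.28_deg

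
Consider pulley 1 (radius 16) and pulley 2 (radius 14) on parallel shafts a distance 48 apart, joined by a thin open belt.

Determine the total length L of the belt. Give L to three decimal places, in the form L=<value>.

open belt: β = asin((r2−r1)/C) = asin(-2/48) = -2.3880°
wrap1 = π − 2β = 184.7760°
wrap2 = π + 2β = 175.2240°
tangent length = C·cosβ = 47.9583
L = r1·wrap1 + r2·wrap2 + 2·C·cosβ = 16·3.2250 + 14·3.0582 + 2·47.9583 = 190.3311

L=190.331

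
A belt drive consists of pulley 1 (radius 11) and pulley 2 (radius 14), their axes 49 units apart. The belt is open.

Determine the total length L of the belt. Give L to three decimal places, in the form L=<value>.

open belt: β = asin((r2−r1)/C) = asin(3/49) = 3.5101°
wrap1 = π − 2β = 172.9798°
wrap2 = π + 2β = 187.0202°
tangent length = C·cosβ = 48.9081
L = r1·wrap1 + r2·wrap2 + 2·C·cosβ = 11·3.0191 + 14·3.2641 + 2·48.9081 = 176.7235

L=176.724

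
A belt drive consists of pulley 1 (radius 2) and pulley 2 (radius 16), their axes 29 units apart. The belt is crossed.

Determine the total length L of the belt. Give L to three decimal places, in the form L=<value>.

crossed belt: β = asin((r1+r2)/C) = asin(18/29) = 38.3665°
wrap1 = wrap2 = π + 2β = 256.7330°
tangent length = C·cosβ = 22.7376
L = (r1+r2)·wrap + 2·C·cosβ = 18·4.4808 + 2·22.7376 = 126.1303

L=126.130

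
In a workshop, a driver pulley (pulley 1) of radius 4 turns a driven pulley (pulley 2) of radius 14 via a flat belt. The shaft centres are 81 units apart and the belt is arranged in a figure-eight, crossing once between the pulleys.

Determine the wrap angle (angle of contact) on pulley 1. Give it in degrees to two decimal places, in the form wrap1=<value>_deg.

wrap1=205.68_deg

crossed belt: β = asin((r1+r2)/C) = asin(18/81) = 12.8396°
wrap1 = wrap2 = π + 2β = 205.6792°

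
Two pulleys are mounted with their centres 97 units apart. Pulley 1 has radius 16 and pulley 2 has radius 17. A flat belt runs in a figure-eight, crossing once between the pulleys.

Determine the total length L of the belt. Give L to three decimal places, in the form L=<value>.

crossed belt: β = asin((r1+r2)/C) = asin(33/97) = 19.8894°
wrap1 = wrap2 = π + 2β = 219.7789°
tangent length = C·cosβ = 91.2140
L = (r1+r2)·wrap + 2·C·cosβ = 33·3.8359 + 2·91.2140 = 309.0116

L=309.012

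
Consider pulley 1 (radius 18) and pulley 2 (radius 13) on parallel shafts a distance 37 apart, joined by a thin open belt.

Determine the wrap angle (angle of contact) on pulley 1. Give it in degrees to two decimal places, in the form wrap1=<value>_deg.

wrap1=195.53_deg

open belt: β = asin((r2−r1)/C) = asin(-5/37) = -7.7664°
wrap1 = π − 2β = 195.5329°
wrap2 = π + 2β = 164.4671°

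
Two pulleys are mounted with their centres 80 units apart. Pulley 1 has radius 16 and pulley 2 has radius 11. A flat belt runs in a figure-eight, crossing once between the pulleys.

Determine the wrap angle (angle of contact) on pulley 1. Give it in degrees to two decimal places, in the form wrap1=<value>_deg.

crossed belt: β = asin((r1+r2)/C) = asin(27/80) = 19.7246°
wrap1 = wrap2 = π + 2β = 219.4493°

wrap1=219.45_deg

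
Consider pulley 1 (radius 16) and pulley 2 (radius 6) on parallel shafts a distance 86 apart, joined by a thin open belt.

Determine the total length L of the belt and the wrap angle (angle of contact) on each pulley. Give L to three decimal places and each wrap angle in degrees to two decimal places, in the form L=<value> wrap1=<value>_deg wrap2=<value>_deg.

open belt: β = asin((r2−r1)/C) = asin(-10/86) = -6.6774°
wrap1 = π − 2β = 193.3548°
wrap2 = π + 2β = 166.6452°
tangent length = C·cosβ = 85.4166
L = r1·wrap1 + r2·wrap2 + 2·C·cosβ = 16·3.3747 + 6·2.9085 + 2·85.4166 = 242.2791

L=242.279 wrap1=193.35_deg wrap2=166.65_deg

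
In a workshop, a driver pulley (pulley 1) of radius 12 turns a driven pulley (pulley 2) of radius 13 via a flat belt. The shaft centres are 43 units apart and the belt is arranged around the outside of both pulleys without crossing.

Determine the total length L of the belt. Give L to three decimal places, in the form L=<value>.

L=164.563

open belt: β = asin((r2−r1)/C) = asin(1/43) = 1.3326°
wrap1 = π − 2β = 177.3348°
wrap2 = π + 2β = 182.6652°
tangent length = C·cosβ = 42.9884
L = r1·wrap1 + r2·wrap2 + 2·C·cosβ = 12·3.0951 + 13·3.1881 + 2·42.9884 = 164.5631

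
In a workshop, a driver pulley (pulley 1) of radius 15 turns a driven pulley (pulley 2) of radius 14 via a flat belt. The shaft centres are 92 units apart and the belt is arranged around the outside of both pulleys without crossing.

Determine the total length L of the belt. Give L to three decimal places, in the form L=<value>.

open belt: β = asin((r2−r1)/C) = asin(-1/92) = -0.6228°
wrap1 = π − 2β = 181.2456°
wrap2 = π + 2β = 178.7544°
tangent length = C·cosβ = 91.9946
L = r1·wrap1 + r2·wrap2 + 2·C·cosβ = 15·3.1633 + 14·3.1199 + 2·91.9946 = 275.1171

L=275.117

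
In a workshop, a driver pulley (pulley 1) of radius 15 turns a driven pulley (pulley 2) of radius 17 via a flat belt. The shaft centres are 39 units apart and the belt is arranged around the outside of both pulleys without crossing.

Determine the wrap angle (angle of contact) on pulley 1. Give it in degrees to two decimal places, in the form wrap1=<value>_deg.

wrap1=174.12_deg

open belt: β = asin((r2−r1)/C) = asin(2/39) = 2.9395°
wrap1 = π − 2β = 174.1209°
wrap2 = π + 2β = 185.8791°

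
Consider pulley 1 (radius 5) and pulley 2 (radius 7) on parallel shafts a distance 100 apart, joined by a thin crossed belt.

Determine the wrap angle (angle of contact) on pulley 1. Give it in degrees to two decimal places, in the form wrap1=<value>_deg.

crossed belt: β = asin((r1+r2)/C) = asin(12/100) = 6.8921°
wrap1 = wrap2 = π + 2β = 193.7842°

wrap1=193.78_deg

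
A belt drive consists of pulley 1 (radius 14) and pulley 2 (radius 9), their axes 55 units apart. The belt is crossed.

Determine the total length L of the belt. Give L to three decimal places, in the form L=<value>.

crossed belt: β = asin((r1+r2)/C) = asin(23/55) = 24.7199°
wrap1 = wrap2 = π + 2β = 229.4397°
tangent length = C·cosβ = 49.9600
L = (r1+r2)·wrap + 2·C·cosβ = 23·4.0045 + 2·49.9600 = 192.0230

L=192.023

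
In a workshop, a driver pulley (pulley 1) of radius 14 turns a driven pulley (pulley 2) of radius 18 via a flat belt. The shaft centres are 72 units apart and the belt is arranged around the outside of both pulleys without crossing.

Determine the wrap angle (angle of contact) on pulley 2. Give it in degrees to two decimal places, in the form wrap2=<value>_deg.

open belt: β = asin((r2−r1)/C) = asin(4/72) = 3.1847°
wrap1 = π − 2β = 173.6305°
wrap2 = π + 2β = 186.3695°

wrap2=186.37_deg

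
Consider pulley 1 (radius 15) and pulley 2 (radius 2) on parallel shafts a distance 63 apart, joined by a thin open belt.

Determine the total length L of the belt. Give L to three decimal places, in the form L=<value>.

L=182.099

open belt: β = asin((r2−r1)/C) = asin(-13/63) = -11.9085°
wrap1 = π − 2β = 203.8170°
wrap2 = π + 2β = 156.1830°
tangent length = C·cosβ = 61.6441
L = r1·wrap1 + r2·wrap2 + 2·C·cosβ = 15·3.5573 + 2·2.7259 + 2·61.6441 = 182.0993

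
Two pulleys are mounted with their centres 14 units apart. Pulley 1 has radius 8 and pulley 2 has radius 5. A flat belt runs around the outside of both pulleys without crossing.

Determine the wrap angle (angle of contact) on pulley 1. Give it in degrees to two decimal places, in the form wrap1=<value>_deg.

wrap1=204.75_deg

open belt: β = asin((r2−r1)/C) = asin(-3/14) = -12.3736°
wrap1 = π − 2β = 204.7473°
wrap2 = π + 2β = 155.2527°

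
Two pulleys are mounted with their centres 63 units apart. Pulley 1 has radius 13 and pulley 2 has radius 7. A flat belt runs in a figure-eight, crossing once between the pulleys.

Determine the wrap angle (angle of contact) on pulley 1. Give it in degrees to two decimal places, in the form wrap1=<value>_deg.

crossed belt: β = asin((r1+r2)/C) = asin(20/63) = 18.5094°
wrap1 = wrap2 = π + 2β = 217.0188°

wrap1=217.02_deg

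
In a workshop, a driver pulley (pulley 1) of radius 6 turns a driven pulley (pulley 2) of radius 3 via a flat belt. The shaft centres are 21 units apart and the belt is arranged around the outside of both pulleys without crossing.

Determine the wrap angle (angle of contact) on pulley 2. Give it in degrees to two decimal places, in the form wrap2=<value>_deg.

wrap2=163.57_deg

open belt: β = asin((r2−r1)/C) = asin(-3/21) = -8.2132°
wrap1 = π − 2β = 196.4264°
wrap2 = π + 2β = 163.5736°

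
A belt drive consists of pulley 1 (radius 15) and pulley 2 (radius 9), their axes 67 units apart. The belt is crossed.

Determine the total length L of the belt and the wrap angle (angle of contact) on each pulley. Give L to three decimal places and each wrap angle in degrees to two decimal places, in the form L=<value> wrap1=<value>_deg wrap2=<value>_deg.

L=218.091 wrap1=221.98_deg wrap2=221.98_deg

crossed belt: β = asin((r1+r2)/C) = asin(24/67) = 20.9902°
wrap1 = wrap2 = π + 2β = 221.9805°
tangent length = C·cosβ = 62.5540
L = (r1+r2)·wrap + 2·C·cosβ = 24·3.8743 + 2·62.5540 = 218.0909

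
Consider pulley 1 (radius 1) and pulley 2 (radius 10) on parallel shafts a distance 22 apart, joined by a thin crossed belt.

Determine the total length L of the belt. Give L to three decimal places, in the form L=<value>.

L=84.182

crossed belt: β = asin((r1+r2)/C) = asin(11/22) = 30.0000°
wrap1 = wrap2 = π + 2β = 240.0000°
tangent length = C·cosβ = 19.0526
L = (r1+r2)·wrap + 2·C·cosβ = 11·4.1888 + 2·19.0526 = 84.1818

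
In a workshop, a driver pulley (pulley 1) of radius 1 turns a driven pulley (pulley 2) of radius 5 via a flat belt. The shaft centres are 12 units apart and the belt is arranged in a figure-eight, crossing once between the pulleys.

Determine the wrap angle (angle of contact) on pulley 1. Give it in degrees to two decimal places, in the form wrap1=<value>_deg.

wrap1=240.00_deg

crossed belt: β = asin((r1+r2)/C) = asin(6/12) = 30.0000°
wrap1 = wrap2 = π + 2β = 240.0000°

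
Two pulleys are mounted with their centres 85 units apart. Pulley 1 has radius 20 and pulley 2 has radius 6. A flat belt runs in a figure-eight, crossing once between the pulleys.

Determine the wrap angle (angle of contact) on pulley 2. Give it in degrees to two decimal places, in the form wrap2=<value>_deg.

crossed belt: β = asin((r1+r2)/C) = asin(26/85) = 17.8113°
wrap1 = wrap2 = π + 2β = 215.6225°

wrap2=215.62_deg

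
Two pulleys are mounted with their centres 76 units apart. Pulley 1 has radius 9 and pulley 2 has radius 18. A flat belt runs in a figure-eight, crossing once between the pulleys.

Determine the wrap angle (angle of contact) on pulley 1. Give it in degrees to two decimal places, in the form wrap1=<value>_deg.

wrap1=221.62_deg

crossed belt: β = asin((r1+r2)/C) = asin(27/76) = 20.8096°
wrap1 = wrap2 = π + 2β = 221.6191°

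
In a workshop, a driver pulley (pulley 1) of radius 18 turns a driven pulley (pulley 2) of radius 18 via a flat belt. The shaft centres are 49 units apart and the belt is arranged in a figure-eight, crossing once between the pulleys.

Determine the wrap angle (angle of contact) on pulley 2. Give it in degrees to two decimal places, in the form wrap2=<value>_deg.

wrap2=274.56_deg

crossed belt: β = asin((r1+r2)/C) = asin(36/49) = 47.2814°
wrap1 = wrap2 = π + 2β = 274.5627°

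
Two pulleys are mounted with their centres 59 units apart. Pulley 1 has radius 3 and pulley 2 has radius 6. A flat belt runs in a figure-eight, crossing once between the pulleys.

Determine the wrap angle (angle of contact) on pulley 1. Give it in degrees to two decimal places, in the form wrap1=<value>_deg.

wrap1=197.55_deg

crossed belt: β = asin((r1+r2)/C) = asin(9/59) = 8.7743°
wrap1 = wrap2 = π + 2β = 197.5486°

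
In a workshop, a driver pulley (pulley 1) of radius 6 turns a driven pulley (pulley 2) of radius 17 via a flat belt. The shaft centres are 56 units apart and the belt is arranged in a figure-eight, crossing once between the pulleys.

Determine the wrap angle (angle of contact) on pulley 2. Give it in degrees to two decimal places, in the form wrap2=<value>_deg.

crossed belt: β = asin((r1+r2)/C) = asin(23/56) = 24.2497°
wrap1 = wrap2 = π + 2β = 228.4994°

wrap2=228.50_deg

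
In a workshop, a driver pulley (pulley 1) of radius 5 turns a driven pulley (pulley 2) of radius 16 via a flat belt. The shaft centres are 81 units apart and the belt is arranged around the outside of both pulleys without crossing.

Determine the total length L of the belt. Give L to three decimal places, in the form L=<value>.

open belt: β = asin((r2−r1)/C) = asin(11/81) = 7.8050°
wrap1 = π − 2β = 164.3899°
wrap2 = π + 2β = 195.6101°
tangent length = C·cosβ = 80.2496
L = r1·wrap1 + r2·wrap2 + 2·C·cosβ = 5·2.8691 + 16·3.4140 + 2·80.2496 = 229.4696

L=229.470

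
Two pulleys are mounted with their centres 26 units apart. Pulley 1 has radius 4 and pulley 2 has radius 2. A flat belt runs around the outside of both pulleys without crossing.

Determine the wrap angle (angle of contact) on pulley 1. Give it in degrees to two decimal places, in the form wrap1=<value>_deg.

open belt: β = asin((r2−r1)/C) = asin(-2/26) = -4.4117°
wrap1 = π − 2β = 188.8235°
wrap2 = π + 2β = 171.1765°

wrap1=188.82_deg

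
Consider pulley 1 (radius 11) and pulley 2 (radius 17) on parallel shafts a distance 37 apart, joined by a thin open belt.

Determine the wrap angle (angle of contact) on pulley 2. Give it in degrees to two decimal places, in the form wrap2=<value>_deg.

open belt: β = asin((r2−r1)/C) = asin(6/37) = 9.3324°
wrap1 = π − 2β = 161.3352°
wrap2 = π + 2β = 198.6648°

wrap2=198.66_deg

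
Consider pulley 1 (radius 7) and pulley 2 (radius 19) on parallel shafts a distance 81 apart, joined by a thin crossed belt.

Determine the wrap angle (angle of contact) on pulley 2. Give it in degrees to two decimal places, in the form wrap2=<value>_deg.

wrap2=217.45_deg

crossed belt: β = asin((r1+r2)/C) = asin(26/81) = 18.7227°
wrap1 = wrap2 = π + 2β = 217.4453°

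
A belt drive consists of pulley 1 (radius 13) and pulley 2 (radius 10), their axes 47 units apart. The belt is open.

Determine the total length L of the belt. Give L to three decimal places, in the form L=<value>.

open belt: β = asin((r2−r1)/C) = asin(-3/47) = -3.6597°
wrap1 = π − 2β = 187.3193°
wrap2 = π + 2β = 172.6807°
tangent length = C·cosβ = 46.9042
L = r1·wrap1 + r2·wrap2 + 2·C·cosβ = 13·3.2693 + 10·3.0138 + 2·46.9042 = 166.4482

L=166.448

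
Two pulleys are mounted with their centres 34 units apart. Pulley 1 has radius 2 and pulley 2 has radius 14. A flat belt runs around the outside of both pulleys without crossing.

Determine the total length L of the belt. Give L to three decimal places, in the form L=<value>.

open belt: β = asin((r2−r1)/C) = asin(12/34) = 20.6673°
wrap1 = π − 2β = 138.6654°
wrap2 = π + 2β = 221.3346°
tangent length = C·cosβ = 31.8119
L = r1·wrap1 + r2·wrap2 + 2·C·cosβ = 2·2.4202 + 14·3.8630 + 2·31.8119 = 122.5465

L=122.546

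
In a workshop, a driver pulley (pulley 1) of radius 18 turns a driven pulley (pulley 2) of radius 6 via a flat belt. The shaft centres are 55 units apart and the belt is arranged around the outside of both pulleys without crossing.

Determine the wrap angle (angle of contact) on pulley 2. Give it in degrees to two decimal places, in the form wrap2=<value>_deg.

wrap2=154.80_deg

open belt: β = asin((r2−r1)/C) = asin(-12/55) = -12.6023°
wrap1 = π − 2β = 205.2045°
wrap2 = π + 2β = 154.7955°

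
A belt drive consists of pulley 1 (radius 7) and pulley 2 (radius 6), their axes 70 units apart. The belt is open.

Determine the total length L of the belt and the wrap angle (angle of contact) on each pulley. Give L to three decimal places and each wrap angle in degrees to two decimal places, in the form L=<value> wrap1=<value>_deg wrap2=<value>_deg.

open belt: β = asin((r2−r1)/C) = asin(-1/70) = -0.8185°
wrap1 = π − 2β = 181.6371°
wrap2 = π + 2β = 178.3629°
tangent length = C·cosβ = 69.9929
L = r1·wrap1 + r2·wrap2 + 2·C·cosβ = 7·3.1702 + 6·3.1130 + 2·69.9929 = 180.8550

L=180.855 wrap1=181.64_deg wrap2=178.36_deg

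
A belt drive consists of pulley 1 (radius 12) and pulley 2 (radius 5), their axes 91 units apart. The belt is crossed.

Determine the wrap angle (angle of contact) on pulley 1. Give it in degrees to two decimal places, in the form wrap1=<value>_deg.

wrap1=201.53_deg

crossed belt: β = asin((r1+r2)/C) = asin(17/91) = 10.7669°
wrap1 = wrap2 = π + 2β = 201.5337°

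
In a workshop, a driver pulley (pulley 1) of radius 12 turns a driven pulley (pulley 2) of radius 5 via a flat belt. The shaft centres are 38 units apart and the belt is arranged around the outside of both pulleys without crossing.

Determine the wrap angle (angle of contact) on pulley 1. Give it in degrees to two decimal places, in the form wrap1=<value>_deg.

open belt: β = asin((r2−r1)/C) = asin(-7/38) = -10.6151°
wrap1 = π − 2β = 201.2302°
wrap2 = π + 2β = 158.7698°

wrap1=201.23_deg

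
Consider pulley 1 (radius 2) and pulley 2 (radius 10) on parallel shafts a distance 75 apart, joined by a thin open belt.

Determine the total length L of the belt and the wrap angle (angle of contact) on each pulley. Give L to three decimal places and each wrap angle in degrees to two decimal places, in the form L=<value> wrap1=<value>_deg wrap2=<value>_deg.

L=188.553 wrap1=167.75_deg wrap2=192.25_deg

open belt: β = asin((r2−r1)/C) = asin(8/75) = 6.1232°
wrap1 = π − 2β = 167.7536°
wrap2 = π + 2β = 192.2464°
tangent length = C·cosβ = 74.5721
L = r1·wrap1 + r2·wrap2 + 2·C·cosβ = 2·2.9279 + 10·3.3553 + 2·74.5721 = 188.5533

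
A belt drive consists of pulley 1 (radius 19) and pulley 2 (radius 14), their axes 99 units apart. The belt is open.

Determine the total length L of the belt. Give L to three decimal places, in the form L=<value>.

open belt: β = asin((r2−r1)/C) = asin(-5/99) = -2.8950°
wrap1 = π − 2β = 185.7899°
wrap2 = π + 2β = 174.2101°
tangent length = C·cosβ = 98.8737
L = r1·wrap1 + r2·wrap2 + 2·C·cosβ = 19·3.2426 + 14·3.0405 + 2·98.8737 = 301.9251

L=301.925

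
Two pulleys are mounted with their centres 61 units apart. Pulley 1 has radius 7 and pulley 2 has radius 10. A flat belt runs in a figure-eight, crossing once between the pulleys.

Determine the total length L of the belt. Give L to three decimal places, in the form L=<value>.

L=180.176

crossed belt: β = asin((r1+r2)/C) = asin(17/61) = 16.1819°
wrap1 = wrap2 = π + 2β = 212.3639°
tangent length = C·cosβ = 58.5833
L = (r1+r2)·wrap + 2·C·cosβ = 17·3.7064 + 2·58.5833 = 180.1762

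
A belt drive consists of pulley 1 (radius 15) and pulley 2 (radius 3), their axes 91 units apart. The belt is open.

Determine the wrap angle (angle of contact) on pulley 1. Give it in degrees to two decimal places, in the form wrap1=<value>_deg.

wrap1=195.16_deg

open belt: β = asin((r2−r1)/C) = asin(-12/91) = -7.5776°
wrap1 = π − 2β = 195.1551°
wrap2 = π + 2β = 164.8449°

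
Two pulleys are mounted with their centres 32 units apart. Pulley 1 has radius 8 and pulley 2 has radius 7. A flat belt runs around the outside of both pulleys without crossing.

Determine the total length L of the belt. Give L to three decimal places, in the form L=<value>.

open belt: β = asin((r2−r1)/C) = asin(-1/32) = -1.7908°
wrap1 = π − 2β = 183.5816°
wrap2 = π + 2β = 176.4184°
tangent length = C·cosβ = 31.9844
L = r1·wrap1 + r2·wrap2 + 2·C·cosβ = 8·3.2041 + 7·3.0791 + 2·31.9844 = 111.1551

L=111.155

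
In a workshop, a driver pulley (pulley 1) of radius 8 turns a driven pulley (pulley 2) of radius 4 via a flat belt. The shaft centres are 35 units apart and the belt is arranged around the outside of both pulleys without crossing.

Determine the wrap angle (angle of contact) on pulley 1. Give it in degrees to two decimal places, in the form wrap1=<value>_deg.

wrap1=193.12_deg

open belt: β = asin((r2−r1)/C) = asin(-4/35) = -6.5624°
wrap1 = π − 2β = 193.1249°
wrap2 = π + 2β = 166.8751°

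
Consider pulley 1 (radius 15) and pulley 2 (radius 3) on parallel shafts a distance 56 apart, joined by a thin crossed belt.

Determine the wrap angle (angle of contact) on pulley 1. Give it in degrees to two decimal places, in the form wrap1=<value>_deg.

crossed belt: β = asin((r1+r2)/C) = asin(18/56) = 18.7493°
wrap1 = wrap2 = π + 2β = 217.4987°

wrap1=217.50_deg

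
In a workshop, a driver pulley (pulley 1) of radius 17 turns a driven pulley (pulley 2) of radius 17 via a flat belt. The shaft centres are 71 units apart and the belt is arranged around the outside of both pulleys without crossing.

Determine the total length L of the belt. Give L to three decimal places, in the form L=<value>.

open belt: β = asin((r2−r1)/C) = asin(0/71) = 0.0000°
wrap1 = π − 2β = 180.0000°
wrap2 = π + 2β = 180.0000°
tangent length = C·cosβ = 71.0000
L = r1·wrap1 + r2·wrap2 + 2·C·cosβ = 17·3.1416 + 17·3.1416 + 2·71.0000 = 248.8142

L=248.814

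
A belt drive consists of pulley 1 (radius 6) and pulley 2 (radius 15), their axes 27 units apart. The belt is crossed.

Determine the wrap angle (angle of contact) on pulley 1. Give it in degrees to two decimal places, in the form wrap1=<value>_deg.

crossed belt: β = asin((r1+r2)/C) = asin(21/27) = 51.0576°
wrap1 = wrap2 = π + 2β = 282.1151°

wrap1=282.12_deg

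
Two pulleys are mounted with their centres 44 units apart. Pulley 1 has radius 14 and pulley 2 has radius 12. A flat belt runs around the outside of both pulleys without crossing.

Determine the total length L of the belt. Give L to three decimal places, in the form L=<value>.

open belt: β = asin((r2−r1)/C) = asin(-2/44) = -2.6053°
wrap1 = π − 2β = 185.2105°
wrap2 = π + 2β = 174.7895°
tangent length = C·cosβ = 43.9545
L = r1·wrap1 + r2·wrap2 + 2·C·cosβ = 14·3.2325 + 12·3.0507 + 2·43.9545 = 169.7723

L=169.772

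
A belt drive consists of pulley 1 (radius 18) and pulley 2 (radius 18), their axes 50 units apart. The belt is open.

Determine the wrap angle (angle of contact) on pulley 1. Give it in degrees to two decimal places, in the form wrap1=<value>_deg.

wrap1=180.00_deg

open belt: β = asin((r2−r1)/C) = asin(0/50) = 0.0000°
wrap1 = π − 2β = 180.0000°
wrap2 = π + 2β = 180.0000°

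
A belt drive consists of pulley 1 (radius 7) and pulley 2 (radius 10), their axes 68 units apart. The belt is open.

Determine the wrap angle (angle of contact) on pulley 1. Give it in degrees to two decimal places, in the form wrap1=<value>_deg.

open belt: β = asin((r2−r1)/C) = asin(3/68) = 2.5286°
wrap1 = π − 2β = 174.9428°
wrap2 = π + 2β = 185.0572°

wrap1=174.94_deg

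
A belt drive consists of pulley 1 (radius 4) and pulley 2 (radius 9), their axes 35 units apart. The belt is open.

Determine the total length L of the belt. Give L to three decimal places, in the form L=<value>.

open belt: β = asin((r2−r1)/C) = asin(5/35) = 8.2132°
wrap1 = π − 2β = 163.5736°
wrap2 = π + 2β = 196.4264°
tangent length = C·cosβ = 34.6410
L = r1·wrap1 + r2·wrap2 + 2·C·cosβ = 4·2.8549 + 9·3.4283 + 2·34.6410 = 111.5562

L=111.556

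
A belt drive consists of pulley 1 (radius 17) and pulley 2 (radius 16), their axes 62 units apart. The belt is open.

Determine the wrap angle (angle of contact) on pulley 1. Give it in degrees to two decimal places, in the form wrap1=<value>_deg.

open belt: β = asin((r2−r1)/C) = asin(-1/62) = -0.9242°
wrap1 = π − 2β = 181.8483°
wrap2 = π + 2β = 178.1517°

wrap1=181.85_deg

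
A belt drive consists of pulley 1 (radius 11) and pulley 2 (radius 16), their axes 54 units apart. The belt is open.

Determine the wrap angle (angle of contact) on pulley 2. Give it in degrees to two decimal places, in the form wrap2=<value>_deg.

open belt: β = asin((r2−r1)/C) = asin(5/54) = 5.3128°
wrap1 = π − 2β = 169.3745°
wrap2 = π + 2β = 190.6255°

wrap2=190.63_deg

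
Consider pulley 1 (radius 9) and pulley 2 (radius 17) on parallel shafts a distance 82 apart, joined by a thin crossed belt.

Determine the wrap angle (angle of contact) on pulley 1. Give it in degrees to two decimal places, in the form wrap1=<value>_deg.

wrap1=216.97_deg

crossed belt: β = asin((r1+r2)/C) = asin(26/82) = 18.4860°
wrap1 = wrap2 = π + 2β = 216.9720°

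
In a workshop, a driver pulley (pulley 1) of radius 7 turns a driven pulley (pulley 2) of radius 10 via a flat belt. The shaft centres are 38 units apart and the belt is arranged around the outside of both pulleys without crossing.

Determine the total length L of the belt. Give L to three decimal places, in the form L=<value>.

L=129.644

open belt: β = asin((r2−r1)/C) = asin(3/38) = 4.5281°
wrap1 = π − 2β = 170.9439°
wrap2 = π + 2β = 189.0561°
tangent length = C·cosβ = 37.8814
L = r1·wrap1 + r2·wrap2 + 2·C·cosβ = 7·2.9835 + 10·3.2997 + 2·37.8814 = 129.6440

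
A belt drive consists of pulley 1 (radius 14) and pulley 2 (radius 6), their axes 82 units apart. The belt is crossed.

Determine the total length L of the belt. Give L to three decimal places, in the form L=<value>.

crossed belt: β = asin((r1+r2)/C) = asin(20/82) = 14.1170°
wrap1 = wrap2 = π + 2β = 208.2340°
tangent length = C·cosβ = 79.5236
L = (r1+r2)·wrap + 2·C·cosβ = 20·3.6344 + 2·79.5236 = 231.7345

L=231.735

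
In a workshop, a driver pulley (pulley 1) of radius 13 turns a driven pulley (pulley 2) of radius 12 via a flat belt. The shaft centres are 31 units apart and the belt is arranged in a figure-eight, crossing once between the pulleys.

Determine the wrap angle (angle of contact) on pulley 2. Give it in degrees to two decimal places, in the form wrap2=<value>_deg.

crossed belt: β = asin((r1+r2)/C) = asin(25/31) = 53.7507°
wrap1 = wrap2 = π + 2β = 287.5014°

wrap2=287.50_deg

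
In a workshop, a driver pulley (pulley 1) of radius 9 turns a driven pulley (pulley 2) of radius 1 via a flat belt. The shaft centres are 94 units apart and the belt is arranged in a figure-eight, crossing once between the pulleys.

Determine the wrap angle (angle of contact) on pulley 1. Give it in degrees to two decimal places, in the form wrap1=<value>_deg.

wrap1=192.21_deg

crossed belt: β = asin((r1+r2)/C) = asin(10/94) = 6.1069°
wrap1 = wrap2 = π + 2β = 192.2137°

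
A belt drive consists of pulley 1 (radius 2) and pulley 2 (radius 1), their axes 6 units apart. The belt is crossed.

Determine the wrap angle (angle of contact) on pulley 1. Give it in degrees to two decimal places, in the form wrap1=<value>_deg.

crossed belt: β = asin((r1+r2)/C) = asin(3/6) = 30.0000°
wrap1 = wrap2 = π + 2β = 240.0000°

wrap1=240.00_deg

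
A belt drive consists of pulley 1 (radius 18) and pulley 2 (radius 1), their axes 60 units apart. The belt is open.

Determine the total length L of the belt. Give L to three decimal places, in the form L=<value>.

open belt: β = asin((r2−r1)/C) = asin(-17/60) = -16.4592°
wrap1 = π − 2β = 212.9185°
wrap2 = π + 2β = 147.0815°
tangent length = C·cosβ = 57.5413
L = r1·wrap1 + r2·wrap2 + 2·C·cosβ = 18·3.7161 + 1·2.5671 + 2·57.5413 = 184.5400

L=184.540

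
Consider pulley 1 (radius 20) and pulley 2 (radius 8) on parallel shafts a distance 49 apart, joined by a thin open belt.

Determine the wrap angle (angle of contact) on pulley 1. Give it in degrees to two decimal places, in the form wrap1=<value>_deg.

wrap1=208.35_deg

open belt: β = asin((r2−r1)/C) = asin(-12/49) = -14.1758°
wrap1 = π − 2β = 208.3516°
wrap2 = π + 2β = 151.6484°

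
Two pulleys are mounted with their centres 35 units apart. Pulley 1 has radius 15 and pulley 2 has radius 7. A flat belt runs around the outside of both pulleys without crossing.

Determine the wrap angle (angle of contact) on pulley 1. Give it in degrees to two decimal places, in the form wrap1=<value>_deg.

open belt: β = asin((r2−r1)/C) = asin(-8/35) = -13.2130°
wrap1 = π − 2β = 206.4260°
wrap2 = π + 2β = 153.5740°

wrap1=206.43_deg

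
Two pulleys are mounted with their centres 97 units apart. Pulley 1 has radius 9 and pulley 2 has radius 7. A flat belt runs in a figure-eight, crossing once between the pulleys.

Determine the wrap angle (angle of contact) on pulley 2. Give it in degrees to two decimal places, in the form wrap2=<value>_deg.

crossed belt: β = asin((r1+r2)/C) = asin(16/97) = 9.4942°
wrap1 = wrap2 = π + 2β = 198.9885°

wrap2=198.99_deg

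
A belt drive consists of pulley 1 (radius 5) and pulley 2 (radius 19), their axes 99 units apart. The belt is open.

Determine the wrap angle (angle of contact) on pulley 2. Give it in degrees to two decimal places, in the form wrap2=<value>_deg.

wrap2=196.26_deg

open belt: β = asin((r2−r1)/C) = asin(14/99) = 8.1297°
wrap1 = π − 2β = 163.7406°
wrap2 = π + 2β = 196.2594°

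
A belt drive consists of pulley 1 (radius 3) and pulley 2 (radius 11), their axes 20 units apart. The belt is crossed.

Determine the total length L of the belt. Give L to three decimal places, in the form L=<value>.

crossed belt: β = asin((r1+r2)/C) = asin(14/20) = 44.4270°
wrap1 = wrap2 = π + 2β = 268.8540°
tangent length = C·cosβ = 14.2829
L = (r1+r2)·wrap + 2·C·cosβ = 14·4.6924 + 2·14.2829 = 94.2591

L=94.259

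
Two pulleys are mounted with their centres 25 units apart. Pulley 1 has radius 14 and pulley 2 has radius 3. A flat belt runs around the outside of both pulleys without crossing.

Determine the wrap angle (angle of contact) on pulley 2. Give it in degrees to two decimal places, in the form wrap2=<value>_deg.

open belt: β = asin((r2−r1)/C) = asin(-11/25) = -26.1039°
wrap1 = π − 2β = 232.2078°
wrap2 = π + 2β = 127.7922°

wrap2=127.79_deg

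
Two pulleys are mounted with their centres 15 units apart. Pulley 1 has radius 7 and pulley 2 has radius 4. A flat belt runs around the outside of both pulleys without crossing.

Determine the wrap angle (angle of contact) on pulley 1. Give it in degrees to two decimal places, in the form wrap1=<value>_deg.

open belt: β = asin((r2−r1)/C) = asin(-3/15) = -11.5370°
wrap1 = π − 2β = 203.0739°
wrap2 = π + 2β = 156.9261°

wrap1=203.07_deg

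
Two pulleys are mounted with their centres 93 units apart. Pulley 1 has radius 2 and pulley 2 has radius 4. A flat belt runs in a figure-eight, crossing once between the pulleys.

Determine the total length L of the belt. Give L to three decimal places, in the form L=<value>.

L=205.237

crossed belt: β = asin((r1+r2)/C) = asin(6/93) = 3.6991°
wrap1 = wrap2 = π + 2β = 187.3981°
tangent length = C·cosβ = 92.8062
L = (r1+r2)·wrap + 2·C·cosβ = 6·3.2707 + 2·92.8062 = 205.2368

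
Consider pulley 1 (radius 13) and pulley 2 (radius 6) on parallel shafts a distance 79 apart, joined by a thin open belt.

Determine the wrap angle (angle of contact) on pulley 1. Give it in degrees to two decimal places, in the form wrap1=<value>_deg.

wrap1=190.17_deg

open belt: β = asin((r2−r1)/C) = asin(-7/79) = -5.0835°
wrap1 = π − 2β = 190.1670°
wrap2 = π + 2β = 169.8330°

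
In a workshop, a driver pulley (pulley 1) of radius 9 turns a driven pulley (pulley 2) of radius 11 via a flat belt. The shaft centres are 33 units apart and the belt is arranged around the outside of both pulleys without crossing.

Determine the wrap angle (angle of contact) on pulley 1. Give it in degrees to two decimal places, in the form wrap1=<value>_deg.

wrap1=173.05_deg

open belt: β = asin((r2−r1)/C) = asin(2/33) = 3.4746°
wrap1 = π − 2β = 173.0508°
wrap2 = π + 2β = 186.9492°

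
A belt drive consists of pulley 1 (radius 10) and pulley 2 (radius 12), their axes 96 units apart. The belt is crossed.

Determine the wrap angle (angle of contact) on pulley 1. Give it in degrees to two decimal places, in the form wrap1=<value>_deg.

wrap1=206.50_deg

crossed belt: β = asin((r1+r2)/C) = asin(22/96) = 13.2480°
wrap1 = wrap2 = π + 2β = 206.4960°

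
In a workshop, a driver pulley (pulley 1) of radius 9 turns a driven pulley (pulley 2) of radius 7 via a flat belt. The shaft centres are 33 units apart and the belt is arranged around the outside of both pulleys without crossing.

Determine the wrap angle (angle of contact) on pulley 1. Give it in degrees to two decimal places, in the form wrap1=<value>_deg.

wrap1=186.95_deg

open belt: β = asin((r2−r1)/C) = asin(-2/33) = -3.4746°
wrap1 = π − 2β = 186.9492°
wrap2 = π + 2β = 173.0508°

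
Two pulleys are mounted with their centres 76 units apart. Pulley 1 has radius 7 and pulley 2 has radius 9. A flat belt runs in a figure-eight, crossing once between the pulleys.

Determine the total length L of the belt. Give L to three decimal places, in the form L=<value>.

crossed belt: β = asin((r1+r2)/C) = asin(16/76) = 12.1532°
wrap1 = wrap2 = π + 2β = 204.3064°
tangent length = C·cosβ = 74.2967
L = (r1+r2)·wrap + 2·C·cosβ = 16·3.5658 + 2·74.2967 = 205.6465

L=205.647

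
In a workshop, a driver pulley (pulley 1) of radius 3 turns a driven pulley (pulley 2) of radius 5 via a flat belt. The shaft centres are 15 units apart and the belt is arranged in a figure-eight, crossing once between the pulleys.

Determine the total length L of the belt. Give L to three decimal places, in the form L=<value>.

L=59.510

crossed belt: β = asin((r1+r2)/C) = asin(8/15) = 32.2310°
wrap1 = wrap2 = π + 2β = 244.4619°
tangent length = C·cosβ = 12.6886
L = (r1+r2)·wrap + 2·C·cosβ = 8·4.2667 + 2·12.6886 = 59.5105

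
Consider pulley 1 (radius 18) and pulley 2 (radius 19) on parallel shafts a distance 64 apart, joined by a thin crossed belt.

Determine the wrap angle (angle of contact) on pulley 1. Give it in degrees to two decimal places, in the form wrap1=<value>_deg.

wrap1=250.64_deg

crossed belt: β = asin((r1+r2)/C) = asin(37/64) = 35.3188°
wrap1 = wrap2 = π + 2β = 250.6375°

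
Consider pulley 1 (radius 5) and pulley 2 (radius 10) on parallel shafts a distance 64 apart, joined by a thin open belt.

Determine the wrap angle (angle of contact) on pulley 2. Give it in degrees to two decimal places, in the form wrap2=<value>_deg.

open belt: β = asin((r2−r1)/C) = asin(5/64) = 4.4808°
wrap1 = π − 2β = 171.0384°
wrap2 = π + 2β = 188.9616°

wrap2=188.96_deg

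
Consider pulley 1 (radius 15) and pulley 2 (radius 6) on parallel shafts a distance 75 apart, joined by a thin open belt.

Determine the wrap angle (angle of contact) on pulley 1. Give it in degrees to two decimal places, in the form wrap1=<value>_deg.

wrap1=193.78_deg

open belt: β = asin((r2−r1)/C) = asin(-9/75) = -6.8921°
wrap1 = π − 2β = 193.7842°
wrap2 = π + 2β = 166.2158°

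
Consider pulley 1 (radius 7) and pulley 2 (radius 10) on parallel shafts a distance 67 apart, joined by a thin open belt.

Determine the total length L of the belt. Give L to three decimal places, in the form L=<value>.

open belt: β = asin((r2−r1)/C) = asin(3/67) = 2.5663°
wrap1 = π − 2β = 174.8673°
wrap2 = π + 2β = 185.1327°
tangent length = C·cosβ = 66.9328
L = r1·wrap1 + r2·wrap2 + 2·C·cosβ = 7·3.0520 + 10·3.2312 + 2·66.9328 = 187.5414

L=187.541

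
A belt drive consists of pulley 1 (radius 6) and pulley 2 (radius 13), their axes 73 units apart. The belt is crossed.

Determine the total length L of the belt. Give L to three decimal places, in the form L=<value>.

L=210.664

crossed belt: β = asin((r1+r2)/C) = asin(19/73) = 15.0863°
wrap1 = wrap2 = π + 2β = 210.1726°
tangent length = C·cosβ = 70.4840
L = (r1+r2)·wrap + 2·C·cosβ = 19·3.6682 + 2·70.4840 = 210.6640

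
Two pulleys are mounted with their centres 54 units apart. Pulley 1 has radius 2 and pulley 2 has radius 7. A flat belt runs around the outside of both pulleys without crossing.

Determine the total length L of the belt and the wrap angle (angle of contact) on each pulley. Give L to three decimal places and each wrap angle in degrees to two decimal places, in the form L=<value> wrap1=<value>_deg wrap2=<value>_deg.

open belt: β = asin((r2−r1)/C) = asin(5/54) = 5.3128°
wrap1 = π − 2β = 169.3745°
wrap2 = π + 2β = 190.6255°
tangent length = C·cosβ = 53.7680
L = r1·wrap1 + r2·wrap2 + 2·C·cosβ = 2·2.9561 + 7·3.3270 + 2·53.7680 = 136.7376

L=136.738 wrap1=169.37_deg wrap2=190.63_deg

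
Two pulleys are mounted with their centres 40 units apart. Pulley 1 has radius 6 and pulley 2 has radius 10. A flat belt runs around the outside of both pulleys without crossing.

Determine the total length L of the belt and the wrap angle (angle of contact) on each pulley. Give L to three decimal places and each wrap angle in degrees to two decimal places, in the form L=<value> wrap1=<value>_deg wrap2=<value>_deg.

open belt: β = asin((r2−r1)/C) = asin(4/40) = 5.7392°
wrap1 = π − 2β = 168.5217°
wrap2 = π + 2β = 191.4783°
tangent length = C·cosβ = 39.7995
L = r1·wrap1 + r2·wrap2 + 2·C·cosβ = 6·2.9413 + 10·3.3419 + 2·39.7995 = 130.6658

L=130.666 wrap1=168.52_deg wrap2=191.48_deg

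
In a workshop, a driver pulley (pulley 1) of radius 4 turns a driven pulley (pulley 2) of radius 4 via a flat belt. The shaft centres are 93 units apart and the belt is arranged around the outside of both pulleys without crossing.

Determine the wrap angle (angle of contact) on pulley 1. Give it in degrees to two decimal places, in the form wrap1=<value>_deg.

open belt: β = asin((r2−r1)/C) = asin(0/93) = 0.0000°
wrap1 = π − 2β = 180.0000°
wrap2 = π + 2β = 180.0000°

wrap1=180.00_deg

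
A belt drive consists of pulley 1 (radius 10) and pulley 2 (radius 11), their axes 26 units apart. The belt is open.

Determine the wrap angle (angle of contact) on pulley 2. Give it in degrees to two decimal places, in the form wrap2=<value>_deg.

wrap2=184.41_deg

open belt: β = asin((r2−r1)/C) = asin(1/26) = 2.2042°
wrap1 = π − 2β = 175.5915°
wrap2 = π + 2β = 184.4085°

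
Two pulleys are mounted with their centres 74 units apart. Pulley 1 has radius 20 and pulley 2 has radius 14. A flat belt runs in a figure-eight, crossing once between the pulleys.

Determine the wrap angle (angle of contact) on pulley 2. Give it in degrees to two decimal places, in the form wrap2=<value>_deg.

wrap2=234.70_deg

crossed belt: β = asin((r1+r2)/C) = asin(34/74) = 27.3522°
wrap1 = wrap2 = π + 2β = 234.7045°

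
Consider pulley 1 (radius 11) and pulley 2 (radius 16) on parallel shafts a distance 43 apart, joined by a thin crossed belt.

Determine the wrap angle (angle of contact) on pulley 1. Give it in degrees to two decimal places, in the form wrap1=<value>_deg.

wrap1=257.79_deg

crossed belt: β = asin((r1+r2)/C) = asin(27/43) = 38.8959°
wrap1 = wrap2 = π + 2β = 257.7917°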